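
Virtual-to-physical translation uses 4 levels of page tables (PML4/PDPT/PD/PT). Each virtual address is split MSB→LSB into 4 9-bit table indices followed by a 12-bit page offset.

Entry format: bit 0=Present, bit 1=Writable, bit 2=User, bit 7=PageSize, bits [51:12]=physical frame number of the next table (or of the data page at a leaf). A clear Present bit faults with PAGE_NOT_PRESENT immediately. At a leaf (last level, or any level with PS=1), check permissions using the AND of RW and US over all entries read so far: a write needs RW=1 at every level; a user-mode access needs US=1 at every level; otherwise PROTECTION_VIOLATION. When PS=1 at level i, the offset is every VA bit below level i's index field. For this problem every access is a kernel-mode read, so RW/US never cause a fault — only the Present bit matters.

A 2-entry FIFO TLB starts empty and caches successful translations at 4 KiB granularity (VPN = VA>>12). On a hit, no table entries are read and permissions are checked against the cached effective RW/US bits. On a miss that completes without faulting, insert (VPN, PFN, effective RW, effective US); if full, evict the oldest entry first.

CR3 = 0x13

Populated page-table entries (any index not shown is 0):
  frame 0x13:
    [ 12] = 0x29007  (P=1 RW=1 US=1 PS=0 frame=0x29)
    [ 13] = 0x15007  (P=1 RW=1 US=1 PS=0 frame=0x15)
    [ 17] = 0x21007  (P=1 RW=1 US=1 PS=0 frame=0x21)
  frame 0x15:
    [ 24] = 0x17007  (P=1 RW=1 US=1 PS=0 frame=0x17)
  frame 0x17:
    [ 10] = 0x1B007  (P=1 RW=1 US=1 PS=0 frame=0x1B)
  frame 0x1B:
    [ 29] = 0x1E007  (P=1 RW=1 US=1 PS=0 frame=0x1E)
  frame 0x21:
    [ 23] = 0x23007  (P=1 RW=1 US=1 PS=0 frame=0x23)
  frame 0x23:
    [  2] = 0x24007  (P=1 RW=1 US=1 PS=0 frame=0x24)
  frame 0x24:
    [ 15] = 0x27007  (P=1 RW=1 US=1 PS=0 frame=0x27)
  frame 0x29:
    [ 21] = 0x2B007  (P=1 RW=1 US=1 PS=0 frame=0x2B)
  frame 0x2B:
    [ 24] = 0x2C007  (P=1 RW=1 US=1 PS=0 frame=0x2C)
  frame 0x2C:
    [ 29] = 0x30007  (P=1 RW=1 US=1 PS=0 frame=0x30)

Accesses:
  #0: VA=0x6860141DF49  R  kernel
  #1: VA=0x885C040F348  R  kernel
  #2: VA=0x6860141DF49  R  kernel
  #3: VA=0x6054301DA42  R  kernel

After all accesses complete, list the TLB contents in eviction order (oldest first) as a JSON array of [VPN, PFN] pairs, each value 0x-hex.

Per-access translation:
#0 VA=0x6860141DF49 (r,kernel):
  L0: frame=0x13 idx=13 entry=0x15007 [P=1 RW=1 US=1 PS=0]
  L1: frame=0x15 idx=24 entry=0x17007 [P=1 RW=1 US=1 PS=0]
  L2: frame=0x17 idx=10 entry=0x1B007 [P=1 RW=1 US=1 PS=0]
  L3: frame=0x1B idx=29 entry=0x1E007 [P=1 RW=1 US=1 PS=0]
  ⇒ phys 0x1EF49  [4 reads]
#1 VA=0x885C040F348 (r,kernel):
  L0: frame=0x13 idx=17 entry=0x21007 [P=1 RW=1 US=1 PS=0]
  L1: frame=0x21 idx=23 entry=0x23007 [P=1 RW=1 US=1 PS=0]
  L2: frame=0x23 idx=2 entry=0x24007 [P=1 RW=1 US=1 PS=0]
  L3: frame=0x24 idx=15 entry=0x27007 [P=1 RW=1 US=1 PS=0]
  ⇒ phys 0x27348  [4 reads]
#2 VA=0x6860141DF49 (r,kernel):
  TLB hit vpn=0x6860141D → PA=0x1EF49
#3 VA=0x6054301DA42 (r,kernel):
  L0: frame=0x13 idx=12 entry=0x29007 [P=1 RW=1 US=1 PS=0]
  L1: frame=0x29 idx=21 entry=0x2B007 [P=1 RW=1 US=1 PS=0]
  L2: frame=0x2B idx=24 entry=0x2C007 [P=1 RW=1 US=1 PS=0]
  L3: frame=0x2C idx=29 entry=0x30007 [P=1 RW=1 US=1 PS=0]
  ⇒ phys 0x30A42  [4 reads]

TLB: [["0x885C040F", "0x27"], ["0x6054301D", "0x30"]]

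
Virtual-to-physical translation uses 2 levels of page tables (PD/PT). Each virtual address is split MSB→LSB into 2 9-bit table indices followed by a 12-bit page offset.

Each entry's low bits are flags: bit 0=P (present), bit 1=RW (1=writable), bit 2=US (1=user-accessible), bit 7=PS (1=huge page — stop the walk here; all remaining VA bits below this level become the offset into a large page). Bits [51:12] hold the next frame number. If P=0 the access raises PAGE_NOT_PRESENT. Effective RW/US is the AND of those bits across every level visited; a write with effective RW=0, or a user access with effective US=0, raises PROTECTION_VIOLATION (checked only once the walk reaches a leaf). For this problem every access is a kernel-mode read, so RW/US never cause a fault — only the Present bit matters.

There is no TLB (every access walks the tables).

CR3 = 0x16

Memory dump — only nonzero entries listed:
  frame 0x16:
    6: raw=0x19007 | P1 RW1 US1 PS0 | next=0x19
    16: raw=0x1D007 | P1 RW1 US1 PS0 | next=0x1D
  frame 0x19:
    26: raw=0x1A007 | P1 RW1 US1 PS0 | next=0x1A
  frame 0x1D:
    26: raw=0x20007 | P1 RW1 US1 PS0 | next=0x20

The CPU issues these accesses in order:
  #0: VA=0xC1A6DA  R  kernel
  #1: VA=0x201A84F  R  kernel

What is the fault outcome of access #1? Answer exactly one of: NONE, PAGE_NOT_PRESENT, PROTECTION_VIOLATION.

Trace:
#0 VA=0xC1A6DA (r,kernel):
  L0 @0x16[6] → 0x19007  P=1,RW=1,US=1,PS=0
  L1 @0x19[26] → 0x1A007  P=1,RW=1,US=1,PS=0
  ⇒ phys 0x1A6DA  [2 reads]
#1 VA=0x201A84F (r,kernel):
  L0 @0x16[16] → 0x1D007  P=1,RW=1,US=1,PS=0
  L1 @0x1D[26] → 0x20007  P=1,RW=1,US=1,PS=0
  ⇒ phys 0x2084F  [2 reads]

Access #1 fault: NONE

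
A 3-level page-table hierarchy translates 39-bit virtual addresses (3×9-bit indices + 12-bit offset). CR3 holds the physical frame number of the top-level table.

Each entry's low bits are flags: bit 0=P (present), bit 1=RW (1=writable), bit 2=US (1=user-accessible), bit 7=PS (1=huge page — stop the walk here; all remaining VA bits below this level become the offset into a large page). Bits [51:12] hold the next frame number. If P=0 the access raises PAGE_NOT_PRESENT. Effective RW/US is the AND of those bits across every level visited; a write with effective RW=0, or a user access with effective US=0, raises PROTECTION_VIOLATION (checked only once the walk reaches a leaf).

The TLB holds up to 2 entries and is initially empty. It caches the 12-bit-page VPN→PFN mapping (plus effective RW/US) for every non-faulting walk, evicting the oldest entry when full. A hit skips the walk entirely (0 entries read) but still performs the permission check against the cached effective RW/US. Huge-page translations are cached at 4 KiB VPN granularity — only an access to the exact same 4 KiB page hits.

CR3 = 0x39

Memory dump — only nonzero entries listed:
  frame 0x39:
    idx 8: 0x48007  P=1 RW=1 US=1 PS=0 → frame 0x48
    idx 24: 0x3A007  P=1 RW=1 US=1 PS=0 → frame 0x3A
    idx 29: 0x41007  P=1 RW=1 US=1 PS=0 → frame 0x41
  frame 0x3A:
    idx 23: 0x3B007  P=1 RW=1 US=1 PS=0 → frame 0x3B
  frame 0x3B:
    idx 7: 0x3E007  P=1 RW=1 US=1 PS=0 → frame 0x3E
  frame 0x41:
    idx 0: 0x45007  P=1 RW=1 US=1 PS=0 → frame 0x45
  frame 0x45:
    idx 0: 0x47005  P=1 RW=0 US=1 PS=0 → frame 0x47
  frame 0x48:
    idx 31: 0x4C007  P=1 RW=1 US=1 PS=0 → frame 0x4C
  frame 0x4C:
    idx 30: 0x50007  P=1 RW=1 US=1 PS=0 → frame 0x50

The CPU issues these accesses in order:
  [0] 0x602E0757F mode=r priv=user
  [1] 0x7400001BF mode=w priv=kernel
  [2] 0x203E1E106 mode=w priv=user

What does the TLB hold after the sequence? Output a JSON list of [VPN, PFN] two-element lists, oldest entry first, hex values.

Walk each access:
#0 VA=0x602E0757F (r,user):
  L0 @0x39[24] → 0x3A007  P=1,RW=1,US=1,PS=0
  L1 @0x3A[23] → 0x3B007  P=1,RW=1,US=1,PS=0
  L2 @0x3B[7] → 0x3E007  P=1,RW=1,US=1,PS=0
  ✓ 0x3E57F  — 3 lookups
#1 VA=0x7400001BF (w,kernel):
  L0 @0x39[29] → 0x41007  P=1,RW=1,US=1,PS=0
  L1 @0x41[0] → 0x45007  P=1,RW=1,US=1,PS=0
  L2 @0x45[0] → 0x47005  P=1,RW=0,US=1,PS=0
  ⇒ fault: PROTECTION_VIOLATION  — 3 lookups
#2 VA=0x203E1E106 (w,user):
  L0 @0x39[8] → 0x48007  P=1,RW=1,US=1,PS=0
  L1 @0x48[31] → 0x4C007  P=1,RW=1,US=1,PS=0
  L2 @0x4C[30] → 0x50007  P=1,RW=1,US=1,PS=0
  ✓ 0x50106  — 3 lookups

TLB: [["0x602E07", "0x3E"], ["0x203E1E", "0x50"]]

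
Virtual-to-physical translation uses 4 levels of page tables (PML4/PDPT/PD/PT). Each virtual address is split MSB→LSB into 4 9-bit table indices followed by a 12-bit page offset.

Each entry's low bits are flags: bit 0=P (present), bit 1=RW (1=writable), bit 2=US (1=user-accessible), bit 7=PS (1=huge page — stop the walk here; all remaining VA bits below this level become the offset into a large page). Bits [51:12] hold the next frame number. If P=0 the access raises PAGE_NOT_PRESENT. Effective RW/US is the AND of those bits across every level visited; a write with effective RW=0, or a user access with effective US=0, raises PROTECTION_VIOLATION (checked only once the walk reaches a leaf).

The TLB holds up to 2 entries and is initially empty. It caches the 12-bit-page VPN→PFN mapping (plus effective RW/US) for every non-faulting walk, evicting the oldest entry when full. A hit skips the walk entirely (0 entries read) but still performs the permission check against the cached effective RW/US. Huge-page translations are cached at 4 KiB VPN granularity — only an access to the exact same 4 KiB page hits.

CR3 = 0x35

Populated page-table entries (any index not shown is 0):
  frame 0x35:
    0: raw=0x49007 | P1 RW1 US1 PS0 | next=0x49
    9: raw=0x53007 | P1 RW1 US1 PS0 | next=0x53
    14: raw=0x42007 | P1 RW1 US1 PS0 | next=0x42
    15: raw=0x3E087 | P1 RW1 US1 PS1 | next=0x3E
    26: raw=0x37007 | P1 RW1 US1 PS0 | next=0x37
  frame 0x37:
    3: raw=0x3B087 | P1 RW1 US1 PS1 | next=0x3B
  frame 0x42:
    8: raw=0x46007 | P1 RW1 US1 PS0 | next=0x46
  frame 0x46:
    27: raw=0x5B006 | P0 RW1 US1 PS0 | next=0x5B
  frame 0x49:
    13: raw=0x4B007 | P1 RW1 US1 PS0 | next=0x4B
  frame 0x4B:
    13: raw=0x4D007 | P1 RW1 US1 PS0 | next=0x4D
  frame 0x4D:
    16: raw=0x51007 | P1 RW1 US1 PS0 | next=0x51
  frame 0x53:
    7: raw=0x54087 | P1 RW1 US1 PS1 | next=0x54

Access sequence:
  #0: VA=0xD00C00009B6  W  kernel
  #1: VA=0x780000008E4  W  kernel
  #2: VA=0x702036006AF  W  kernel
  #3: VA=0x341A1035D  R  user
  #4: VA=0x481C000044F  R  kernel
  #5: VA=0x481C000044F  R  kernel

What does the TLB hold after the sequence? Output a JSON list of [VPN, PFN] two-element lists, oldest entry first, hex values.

Walk each access:
#0 VA=0xD00C00009B6 (w,kernel):
  lvl0: tbl 0x35, slot 26 ⇒ 0x37007 (P1/RW1/US1/PS0)
  lvl1: tbl 0x37, slot 3 ⇒ 0x3B087 (P1/RW1/US1/PS1)
  → PA=0x3B9B6 (huge @L1)  (2 entries read)
#1 VA=0x780000008E4 (w,kernel):
  lvl0: tbl 0x35, slot 15 ⇒ 0x3E087 (P1/RW1/US1/PS1)
  → PA=0x3E8E4 (huge @L0)  (1 entries read)
#2 VA=0x702036006AF (w,kernel):
  lvl0: tbl 0x35, slot 14 ⇒ 0x42007 (P1/RW1/US1/PS0)
  lvl1: tbl 0x42, slot 8 ⇒ 0x46007 (P1/RW1/US1/PS0)
  lvl2: tbl 0x46, slot 27 ⇒ 0x5B006 (P0/RW1/US1/PS0)
  ✗ PAGE_NOT_PRESENT  [3 reads]
#3 VA=0x341A1035D (r,user):
  lvl0: tbl 0x35, slot 0 ⇒ 0x49007 (P1/RW1/US1/PS0)
  lvl1: tbl 0x49, slot 13 ⇒ 0x4B007 (P1/RW1/US1/PS0)
  lvl2: tbl 0x4B, slot 13 ⇒ 0x4D007 (P1/RW1/US1/PS0)
  lvl3: tbl 0x4D, slot 16 ⇒ 0x51007 (P1/RW1/US1/PS0)
  → PA=0x5135D  (4 entries read)
#4 VA=0x481C000044F (r,kernel):
  lvl0: tbl 0x35, slot 9 ⇒ 0x53007 (P1/RW1/US1/PS0)
  lvl1: tbl 0x53, slot 7 ⇒ 0x54087 (P1/RW1/US1/PS1)
  → PA=0x5444F (huge @L1)  (2 entries read)
#5 VA=0x481C000044F (r,kernel):
  TLB hit vpn=0x481C0000 → PA=0x5444F

TLB: [["0x341A10", "0x51"], ["0x481C0000", "0x54"]]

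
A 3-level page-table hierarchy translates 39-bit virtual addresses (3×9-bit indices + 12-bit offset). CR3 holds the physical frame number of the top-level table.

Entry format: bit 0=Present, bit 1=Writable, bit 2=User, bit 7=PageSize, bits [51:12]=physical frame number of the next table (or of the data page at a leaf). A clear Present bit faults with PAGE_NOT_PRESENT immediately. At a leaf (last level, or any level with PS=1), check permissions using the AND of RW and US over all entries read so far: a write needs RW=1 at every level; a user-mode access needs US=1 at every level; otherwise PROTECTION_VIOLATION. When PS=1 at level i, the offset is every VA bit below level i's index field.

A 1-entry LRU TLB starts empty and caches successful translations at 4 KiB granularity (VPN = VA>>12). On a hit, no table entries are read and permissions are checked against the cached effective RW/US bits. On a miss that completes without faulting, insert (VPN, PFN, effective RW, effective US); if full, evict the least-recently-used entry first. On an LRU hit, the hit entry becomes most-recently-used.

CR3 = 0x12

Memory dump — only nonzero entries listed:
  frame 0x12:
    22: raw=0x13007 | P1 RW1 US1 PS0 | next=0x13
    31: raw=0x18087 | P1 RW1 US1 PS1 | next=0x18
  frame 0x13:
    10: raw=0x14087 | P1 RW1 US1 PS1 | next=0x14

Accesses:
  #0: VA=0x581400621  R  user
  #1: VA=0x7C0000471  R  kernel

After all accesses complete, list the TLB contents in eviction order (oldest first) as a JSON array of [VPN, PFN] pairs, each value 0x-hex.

Per-access translation:
#0 VA=0x581400621 (r,user):
  [0] read 0x12 idx=22: raw=0x13007 flags P=1 W=1 U=1 S=0
  [1] read 0x13 idx=10: raw=0x14087 flags P=1 W=1 U=1 S=1
  ✓ 0x14621 (huge @L1)  — 2 lookups
#1 VA=0x7C0000471 (r,kernel):
  [0] read 0x12 idx=31: raw=0x18087 flags P=1 W=1 U=1 S=1
  ✓ 0x18471 (huge @L0)  — 1 lookups

TLB: [["0x7C0000", "0x18"]]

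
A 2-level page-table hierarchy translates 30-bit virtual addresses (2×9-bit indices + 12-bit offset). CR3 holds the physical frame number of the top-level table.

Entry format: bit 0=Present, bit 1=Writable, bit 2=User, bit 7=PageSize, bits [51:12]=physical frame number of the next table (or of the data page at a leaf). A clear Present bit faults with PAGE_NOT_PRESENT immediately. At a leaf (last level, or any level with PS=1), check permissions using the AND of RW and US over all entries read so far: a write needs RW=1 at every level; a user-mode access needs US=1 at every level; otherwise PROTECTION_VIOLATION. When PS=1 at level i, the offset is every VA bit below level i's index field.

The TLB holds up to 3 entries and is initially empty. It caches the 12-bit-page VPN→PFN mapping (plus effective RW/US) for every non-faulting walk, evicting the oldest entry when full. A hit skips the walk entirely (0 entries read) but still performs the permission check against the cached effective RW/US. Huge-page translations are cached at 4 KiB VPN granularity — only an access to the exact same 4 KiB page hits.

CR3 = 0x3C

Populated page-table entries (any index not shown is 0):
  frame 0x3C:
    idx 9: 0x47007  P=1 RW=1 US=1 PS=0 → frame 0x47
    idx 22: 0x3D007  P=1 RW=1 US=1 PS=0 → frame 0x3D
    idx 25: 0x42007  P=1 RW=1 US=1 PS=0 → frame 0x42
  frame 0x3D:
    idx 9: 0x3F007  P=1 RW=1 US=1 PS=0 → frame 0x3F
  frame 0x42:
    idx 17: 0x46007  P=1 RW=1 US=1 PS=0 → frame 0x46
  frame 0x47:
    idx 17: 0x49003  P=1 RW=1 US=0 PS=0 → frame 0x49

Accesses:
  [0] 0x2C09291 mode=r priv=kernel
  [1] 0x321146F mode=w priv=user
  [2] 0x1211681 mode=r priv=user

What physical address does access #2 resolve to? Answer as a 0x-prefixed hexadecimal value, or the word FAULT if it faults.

Per-access translation:
#0 VA=0x2C09291 (r,kernel):
  L0 @0x3C[22] → 0x3D007  P=1,RW=1,US=1,PS=0
  L1 @0x3D[9] → 0x3F007  P=1,RW=1,US=1,PS=0
  ✓ 0x3F291  — 2 lookups
#1 VA=0x321146F (w,user):
  L0 @0x3C[25] → 0x42007  P=1,RW=1,US=1,PS=0
  L1 @0x42[17] → 0x46007  P=1,RW=1,US=1,PS=0
  ✓ 0x4646F  — 2 lookups
#2 VA=0x1211681 (r,user):
  L0 @0x3C[9] → 0x47007  P=1,RW=1,US=1,PS=0
  L1 @0x47[17] → 0x49003  P=1,RW=1,US=0,PS=0
  → PROTECTION_VIOLATION  (2 entries read)

Access #2 PA: FAULT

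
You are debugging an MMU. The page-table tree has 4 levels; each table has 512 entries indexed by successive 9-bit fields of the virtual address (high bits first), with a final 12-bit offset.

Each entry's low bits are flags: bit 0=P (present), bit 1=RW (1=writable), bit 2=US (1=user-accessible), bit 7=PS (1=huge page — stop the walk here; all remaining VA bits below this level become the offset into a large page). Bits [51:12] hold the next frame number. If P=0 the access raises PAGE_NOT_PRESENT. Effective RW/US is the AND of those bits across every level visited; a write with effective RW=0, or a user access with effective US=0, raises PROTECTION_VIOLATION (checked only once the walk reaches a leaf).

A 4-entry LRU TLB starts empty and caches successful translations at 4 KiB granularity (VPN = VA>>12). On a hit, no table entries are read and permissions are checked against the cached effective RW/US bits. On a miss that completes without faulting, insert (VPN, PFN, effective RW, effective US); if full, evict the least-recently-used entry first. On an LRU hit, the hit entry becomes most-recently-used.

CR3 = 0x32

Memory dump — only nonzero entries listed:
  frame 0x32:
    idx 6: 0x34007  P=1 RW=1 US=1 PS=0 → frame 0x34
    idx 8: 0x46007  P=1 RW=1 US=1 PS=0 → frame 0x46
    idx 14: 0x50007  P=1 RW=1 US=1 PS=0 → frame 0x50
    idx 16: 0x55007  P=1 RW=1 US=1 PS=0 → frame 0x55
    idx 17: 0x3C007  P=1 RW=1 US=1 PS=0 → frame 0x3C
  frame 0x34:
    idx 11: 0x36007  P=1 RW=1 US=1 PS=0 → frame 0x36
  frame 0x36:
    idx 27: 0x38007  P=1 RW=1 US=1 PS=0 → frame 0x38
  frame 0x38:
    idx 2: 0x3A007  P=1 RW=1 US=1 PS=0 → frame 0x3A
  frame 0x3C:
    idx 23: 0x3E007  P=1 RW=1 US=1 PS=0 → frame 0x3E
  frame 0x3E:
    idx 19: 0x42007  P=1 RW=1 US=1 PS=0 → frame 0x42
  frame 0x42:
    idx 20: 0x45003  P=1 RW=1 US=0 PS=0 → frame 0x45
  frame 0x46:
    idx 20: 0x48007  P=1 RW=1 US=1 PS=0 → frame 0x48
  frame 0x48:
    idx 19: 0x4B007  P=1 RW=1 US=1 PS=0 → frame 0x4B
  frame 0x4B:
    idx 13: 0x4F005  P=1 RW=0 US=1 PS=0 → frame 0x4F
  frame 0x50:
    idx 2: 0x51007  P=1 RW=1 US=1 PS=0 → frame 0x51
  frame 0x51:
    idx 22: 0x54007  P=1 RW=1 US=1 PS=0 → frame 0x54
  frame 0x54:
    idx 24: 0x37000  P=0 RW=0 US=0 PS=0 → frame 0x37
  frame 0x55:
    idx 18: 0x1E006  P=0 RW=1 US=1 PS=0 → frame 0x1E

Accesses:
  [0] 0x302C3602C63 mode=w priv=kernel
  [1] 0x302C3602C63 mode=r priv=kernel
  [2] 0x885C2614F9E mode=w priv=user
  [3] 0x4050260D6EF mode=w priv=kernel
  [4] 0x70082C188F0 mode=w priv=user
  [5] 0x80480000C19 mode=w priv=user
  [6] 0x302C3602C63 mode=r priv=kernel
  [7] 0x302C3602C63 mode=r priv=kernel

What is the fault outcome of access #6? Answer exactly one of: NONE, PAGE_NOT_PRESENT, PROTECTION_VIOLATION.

Walk each access:
#0 VA=0x302C3602C63 (w,kernel):
  L0: frame=0x32 idx=6 entry=0x34007 [P=1 RW=1 US=1 PS=0]
  L1: frame=0x34 idx=11 entry=0x36007 [P=1 RW=1 US=1 PS=0]
  L2: frame=0x36 idx=27 entry=0x38007 [P=1 RW=1 US=1 PS=0]
  L3: frame=0x38 idx=2 entry=0x3A007 [P=1 RW=1 US=1 PS=0]
  → PA=0x3AC63  (4 entries read)
#1 VA=0x302C3602C63 (r,kernel):
  TLB hit vpn=0x302C3602 → PA=0x3AC63
#2 VA=0x885C2614F9E (w,user):
  L0: frame=0x32 idx=17 entry=0x3C007 [P=1 RW=1 US=1 PS=0]
  L1: frame=0x3C idx=23 entry=0x3E007 [P=1 RW=1 US=1 PS=0]
  L2: frame=0x3E idx=19 entry=0x42007 [P=1 RW=1 US=1 PS=0]
  L3: frame=0x42 idx=20 entry=0x45003 [P=1 RW=1 US=0 PS=0]
  ✗ PROTECTION_VIOLATION  [4 reads]
#3 VA=0x4050260D6EF (w,kernel):
  L0: frame=0x32 idx=8 entry=0x46007 [P=1 RW=1 US=1 PS=0]
  L1: frame=0x46 idx=20 entry=0x48007 [P=1 RW=1 US=1 PS=0]
  L2: frame=0x48 idx=19 entry=0x4B007 [P=1 RW=1 US=1 PS=0]
  L3: frame=0x4B idx=13 entry=0x4F005 [P=1 RW=0 US=1 PS=0]
  ✗ PROTECTION_VIOLATION  [4 reads]
#4 VA=0x70082C188F0 (w,user):
  L0: frame=0x32 idx=14 entry=0x50007 [P=1 RW=1 US=1 PS=0]
  L1: frame=0x50 idx=2 entry=0x51007 [P=1 RW=1 US=1 PS=0]
  L2: frame=0x51 idx=22 entry=0x54007 [P=1 RW=1 US=1 PS=0]
  L3: frame=0x54 idx=24 entry=0x37000 [P=0 RW=0 US=0 PS=0]
  ✗ PAGE_NOT_PRESENT  [4 reads]
#5 VA=0x80480000C19 (w,user):
  L0: frame=0x32 idx=16 entry=0x55007 [P=1 RW=1 US=1 PS=0]
  L1: frame=0x55 idx=18 entry=0x1E006 [P=0 RW=1 US=1 PS=0]
  ✗ PAGE_NOT_PRESENT  [2 reads]
#6 VA=0x302C3602C63 (r,kernel):
  TLB hit vpn=0x302C3602 → PA=0x3AC63
#7 VA=0x302C3602C63 (r,kernel):
  TLB hit vpn=0x302C3602 → PA=0x3AC63

Access #6 fault: NONE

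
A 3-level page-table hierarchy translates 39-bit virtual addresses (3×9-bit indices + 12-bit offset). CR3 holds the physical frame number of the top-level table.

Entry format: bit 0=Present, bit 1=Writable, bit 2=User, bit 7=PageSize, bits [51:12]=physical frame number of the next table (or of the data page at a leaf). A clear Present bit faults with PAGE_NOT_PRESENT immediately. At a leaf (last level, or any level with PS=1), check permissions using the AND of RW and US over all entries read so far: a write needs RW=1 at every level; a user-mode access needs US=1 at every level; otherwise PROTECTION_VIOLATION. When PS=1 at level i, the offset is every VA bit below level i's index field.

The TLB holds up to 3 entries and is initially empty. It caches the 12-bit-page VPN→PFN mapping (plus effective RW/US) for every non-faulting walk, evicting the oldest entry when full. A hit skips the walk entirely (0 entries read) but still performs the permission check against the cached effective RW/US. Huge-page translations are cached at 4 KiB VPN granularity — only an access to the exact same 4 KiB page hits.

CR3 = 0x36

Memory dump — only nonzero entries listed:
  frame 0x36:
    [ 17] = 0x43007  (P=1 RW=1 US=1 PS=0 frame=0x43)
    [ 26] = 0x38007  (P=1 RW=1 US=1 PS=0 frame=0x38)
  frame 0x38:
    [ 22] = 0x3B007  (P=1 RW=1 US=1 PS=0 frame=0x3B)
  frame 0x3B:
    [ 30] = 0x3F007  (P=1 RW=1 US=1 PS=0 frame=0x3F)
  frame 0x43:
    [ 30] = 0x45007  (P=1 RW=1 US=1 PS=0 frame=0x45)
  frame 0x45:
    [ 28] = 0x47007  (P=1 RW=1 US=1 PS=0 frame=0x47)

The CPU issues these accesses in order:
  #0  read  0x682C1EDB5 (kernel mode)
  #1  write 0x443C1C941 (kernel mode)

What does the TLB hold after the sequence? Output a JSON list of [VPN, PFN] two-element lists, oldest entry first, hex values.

Per-access translation:
#0 VA=0x682C1EDB5 (r,kernel):
  lvl0: tbl 0x36, slot 26 ⇒ 0x38007 (P1/RW1/US1/PS0)
  lvl1: tbl 0x38, slot 22 ⇒ 0x3B007 (P1/RW1/US1/PS0)
  lvl2: tbl 0x3B, slot 30 ⇒ 0x3F007 (P1/RW1/US1/PS0)
  → PA=0x3FDB5  (3 entries read)
#1 VA=0x443C1C941 (w,kernel):
  lvl0: tbl 0x36, slot 17 ⇒ 0x43007 (P1/RW1/US1/PS0)
  lvl1: tbl 0x43, slot 30 ⇒ 0x45007 (P1/RW1/US1/PS0)
  lvl2: tbl 0x45, slot 28 ⇒ 0x47007 (P1/RW1/US1/PS0)
  → PA=0x47941  (3 entries read)

TLB: [["0x682C1E", "0x3F"], ["0x443C1C", "0x47"]]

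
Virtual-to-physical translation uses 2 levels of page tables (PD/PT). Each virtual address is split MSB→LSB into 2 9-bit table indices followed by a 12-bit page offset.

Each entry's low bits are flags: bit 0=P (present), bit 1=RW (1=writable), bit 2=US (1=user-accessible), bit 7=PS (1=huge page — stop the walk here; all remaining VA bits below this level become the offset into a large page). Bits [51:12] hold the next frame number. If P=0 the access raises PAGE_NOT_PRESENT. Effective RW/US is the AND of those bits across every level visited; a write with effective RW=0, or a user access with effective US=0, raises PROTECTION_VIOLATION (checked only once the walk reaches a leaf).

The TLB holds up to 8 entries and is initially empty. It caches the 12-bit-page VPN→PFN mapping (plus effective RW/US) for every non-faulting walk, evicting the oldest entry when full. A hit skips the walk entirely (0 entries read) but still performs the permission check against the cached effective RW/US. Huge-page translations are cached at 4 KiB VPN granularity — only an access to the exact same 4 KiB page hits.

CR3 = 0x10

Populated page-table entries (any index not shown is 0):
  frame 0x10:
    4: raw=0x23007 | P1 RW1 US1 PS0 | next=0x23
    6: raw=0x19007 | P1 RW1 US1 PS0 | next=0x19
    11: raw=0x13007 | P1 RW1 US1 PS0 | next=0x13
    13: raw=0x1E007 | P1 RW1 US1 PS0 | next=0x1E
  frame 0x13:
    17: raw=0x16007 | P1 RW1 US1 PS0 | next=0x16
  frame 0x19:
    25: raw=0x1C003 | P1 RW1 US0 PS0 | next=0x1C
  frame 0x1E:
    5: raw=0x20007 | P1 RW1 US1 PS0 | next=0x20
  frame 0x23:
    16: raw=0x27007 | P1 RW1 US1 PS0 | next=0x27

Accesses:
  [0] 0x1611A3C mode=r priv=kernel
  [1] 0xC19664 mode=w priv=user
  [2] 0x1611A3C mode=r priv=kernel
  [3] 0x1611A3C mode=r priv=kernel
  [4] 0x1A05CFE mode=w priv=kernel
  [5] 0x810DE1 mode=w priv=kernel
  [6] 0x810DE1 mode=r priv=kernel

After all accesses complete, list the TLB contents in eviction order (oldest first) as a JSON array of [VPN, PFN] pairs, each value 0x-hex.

Walk each access:
#0 VA=0x1611A3C (r,kernel):
  L0: frame=0x10 idx=11 entry=0x13007 [P=1 RW=1 US=1 PS=0]
  L1: frame=0x13 idx=17 entry=0x16007 [P=1 RW=1 US=1 PS=0]
  ⇒ phys 0x16A3C  [2 reads]
#1 VA=0xC19664 (w,user):
  L0: frame=0x10 idx=6 entry=0x19007 [P=1 RW=1 US=1 PS=0]
  L1: frame=0x19 idx=25 entry=0x1C003 [P=1 RW=1 US=0 PS=0]
  ⇒ fault: PROTECTION_VIOLATION  — 2 lookups
#2 VA=0x1611A3C (r,kernel):
  TLB hit vpn=0x1611 → PA=0x16A3C
#3 VA=0x1611A3C (r,kernel):
  TLB hit vpn=0x1611 → PA=0x16A3C
#4 VA=0x1A05CFE (w,kernel):
  L0: frame=0x10 idx=13 entry=0x1E007 [P=1 RW=1 US=1 PS=0]
  L1: frame=0x1E idx=5 entry=0x20007 [P=1 RW=1 US=1 PS=0]
  ⇒ phys 0x20CFE  [2 reads]
#5 VA=0x810DE1 (w,kernel):
  L0: frame=0x10 idx=4 entry=0x23007 [P=1 RW=1 US=1 PS=0]
  L1: frame=0x23 idx=16 entry=0x27007 [P=1 RW=1 US=1 PS=0]
  ⇒ phys 0x27DE1  [2 reads]
#6 VA=0x810DE1 (r,kernel):
  TLB hit vpn=0x810 → PA=0x27DE1

TLB: [["0x1611", "0x16"], ["0x1A05", "0x20"], ["0x810", "0x27"]]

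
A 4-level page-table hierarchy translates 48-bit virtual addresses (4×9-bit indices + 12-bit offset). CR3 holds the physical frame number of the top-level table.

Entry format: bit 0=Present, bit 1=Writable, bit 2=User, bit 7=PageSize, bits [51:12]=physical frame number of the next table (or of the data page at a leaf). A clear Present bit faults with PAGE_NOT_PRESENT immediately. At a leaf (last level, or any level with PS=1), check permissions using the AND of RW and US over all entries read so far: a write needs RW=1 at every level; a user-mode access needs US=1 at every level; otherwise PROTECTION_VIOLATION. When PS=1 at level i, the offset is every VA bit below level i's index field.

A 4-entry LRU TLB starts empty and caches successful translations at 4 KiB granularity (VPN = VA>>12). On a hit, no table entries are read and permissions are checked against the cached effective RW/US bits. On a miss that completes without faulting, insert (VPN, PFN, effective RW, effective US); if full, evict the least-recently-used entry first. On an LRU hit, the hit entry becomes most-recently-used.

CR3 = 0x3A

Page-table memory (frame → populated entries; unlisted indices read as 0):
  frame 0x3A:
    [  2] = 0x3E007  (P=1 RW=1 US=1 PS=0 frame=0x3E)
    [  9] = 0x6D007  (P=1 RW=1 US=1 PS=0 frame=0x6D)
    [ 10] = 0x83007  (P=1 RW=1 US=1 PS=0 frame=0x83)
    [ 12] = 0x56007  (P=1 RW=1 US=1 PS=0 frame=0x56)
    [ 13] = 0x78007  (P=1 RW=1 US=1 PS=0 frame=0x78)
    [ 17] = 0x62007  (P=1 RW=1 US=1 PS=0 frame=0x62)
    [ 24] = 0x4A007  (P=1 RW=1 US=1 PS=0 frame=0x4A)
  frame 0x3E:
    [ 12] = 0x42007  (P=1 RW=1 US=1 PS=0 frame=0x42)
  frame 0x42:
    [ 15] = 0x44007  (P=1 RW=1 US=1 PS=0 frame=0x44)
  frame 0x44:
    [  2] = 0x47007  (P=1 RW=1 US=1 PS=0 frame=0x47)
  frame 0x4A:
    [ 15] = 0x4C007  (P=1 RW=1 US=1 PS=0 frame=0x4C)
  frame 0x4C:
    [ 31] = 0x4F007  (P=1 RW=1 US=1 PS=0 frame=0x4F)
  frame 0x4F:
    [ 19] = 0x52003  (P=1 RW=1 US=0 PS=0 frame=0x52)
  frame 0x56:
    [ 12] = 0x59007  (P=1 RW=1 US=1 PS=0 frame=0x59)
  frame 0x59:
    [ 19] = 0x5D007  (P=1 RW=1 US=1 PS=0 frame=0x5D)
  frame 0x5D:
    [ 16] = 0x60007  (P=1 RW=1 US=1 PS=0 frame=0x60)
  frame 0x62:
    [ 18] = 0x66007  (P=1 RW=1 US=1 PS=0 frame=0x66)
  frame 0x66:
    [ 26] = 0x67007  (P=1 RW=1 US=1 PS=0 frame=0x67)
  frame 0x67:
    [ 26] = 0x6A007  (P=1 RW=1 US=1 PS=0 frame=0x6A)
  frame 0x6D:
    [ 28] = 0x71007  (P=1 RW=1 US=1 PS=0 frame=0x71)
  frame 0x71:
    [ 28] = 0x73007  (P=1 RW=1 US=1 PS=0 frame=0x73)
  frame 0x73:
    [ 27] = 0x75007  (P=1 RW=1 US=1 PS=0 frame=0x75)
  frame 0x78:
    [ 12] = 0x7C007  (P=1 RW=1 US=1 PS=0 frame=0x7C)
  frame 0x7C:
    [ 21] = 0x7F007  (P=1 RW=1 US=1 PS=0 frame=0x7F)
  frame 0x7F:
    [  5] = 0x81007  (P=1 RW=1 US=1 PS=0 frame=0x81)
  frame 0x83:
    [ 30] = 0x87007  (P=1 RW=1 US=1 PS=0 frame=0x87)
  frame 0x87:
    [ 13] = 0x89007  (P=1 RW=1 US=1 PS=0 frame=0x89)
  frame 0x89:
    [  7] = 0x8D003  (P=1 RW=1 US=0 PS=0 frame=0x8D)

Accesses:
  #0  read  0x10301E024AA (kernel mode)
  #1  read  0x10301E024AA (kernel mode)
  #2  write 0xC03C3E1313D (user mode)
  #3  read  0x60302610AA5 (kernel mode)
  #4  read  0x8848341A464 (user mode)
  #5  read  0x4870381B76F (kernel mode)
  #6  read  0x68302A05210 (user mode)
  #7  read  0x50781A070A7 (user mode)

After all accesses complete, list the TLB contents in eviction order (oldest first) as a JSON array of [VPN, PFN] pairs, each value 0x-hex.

Per-access translation:
#0 VA=0x10301E024AA (r,kernel):
  [0] read 0x3A idx=2: raw=0x3E007 flags P=1 W=1 U=1 S=0
  [1] read 0x3E idx=12: raw=0x42007 flags P=1 W=1 U=1 S=0
  [2] read 0x42 idx=15: raw=0x44007 flags P=1 W=1 U=1 S=0
  [3] read 0x44 idx=2: raw=0x47007 flags P=1 W=1 U=1 S=0
  ✓ 0x474AA  — 4 lookups
#1 VA=0x10301E024AA (r,kernel):
  TLB hit vpn=0x10301E02 → PA=0x474AA
#2 VA=0xC03C3E1313D (w,user):
  [0] read 0x3A idx=24: raw=0x4A007 flags P=1 W=1 U=1 S=0
  [1] read 0x4A idx=15: raw=0x4C007 flags P=1 W=1 U=1 S=0
  [2] read 0x4C idx=31: raw=0x4F007 flags P=1 W=1 U=1 S=0
  [3] read 0x4F idx=19: raw=0x52003 flags P=1 W=1 U=0 S=0
  ✗ PROTECTION_VIOLATION  [4 reads]
#3 VA=0x60302610AA5 (r,kernel):
  [0] read 0x3A idx=12: raw=0x56007 flags P=1 W=1 U=1 S=0
  [1] read 0x56 idx=12: raw=0x59007 flags P=1 W=1 U=1 S=0
  [2] read 0x59 idx=19: raw=0x5D007 flags P=1 W=1 U=1 S=0
  [3] read 0x5D idx=16: raw=0x60007 flags P=1 W=1 U=1 S=0
  ✓ 0x60AA5  — 4 lookups
#4 VA=0x8848341A464 (r,user):
  [0] read 0x3A idx=17: raw=0x62007 flags P=1 W=1 U=1 S=0
  [1] read 0x62 idx=18: raw=0x66007 flags P=1 W=1 U=1 S=0
  [2] read 0x66 idx=26: raw=0x67007 flags P=1 W=1 U=1 S=0
  [3] read 0x67 idx=26: raw=0x6A007 flags P=1 W=1 U=1 S=0
  ✓ 0x6A464  — 4 lookups
#5 VA=0x4870381B76F (r,kernel):
  [0] read 0x3A idx=9: raw=0x6D007 flags P=1 W=1 U=1 S=0
  [1] read 0x6D idx=28: raw=0x71007 flags P=1 W=1 U=1 S=0
  [2] read 0x71 idx=28: raw=0x73007 flags P=1 W=1 U=1 S=0
  [3] read 0x73 idx=27: raw=0x75007 flags P=1 W=1 U=1 S=0
  ✓ 0x7576F  — 4 lookups
#6 VA=0x68302A05210 (r,user):
  [0] read 0x3A idx=13: raw=0x78007 flags P=1 W=1 U=1 S=0
  [1] read 0x78 idx=12: raw=0x7C007 flags P=1 W=1 U=1 S=0
  [2] read 0x7C idx=21: raw=0x7F007 flags P=1 W=1 U=1 S=0
  [3] read 0x7F idx=5: raw=0x81007 flags P=1 W=1 U=1 S=0
  ✓ 0x81210  — 4 lookups
#7 VA=0x50781A070A7 (r,user):
  [0] read 0x3A idx=10: raw=0x83007 flags P=1 W=1 U=1 S=0
  [1] read 0x83 idx=30: raw=0x87007 flags P=1 W=1 U=1 S=0
  [2] read 0x87 idx=13: raw=0x89007 flags P=1 W=1 U=1 S=0
  [3] read 0x89 idx=7: raw=0x8D003 flags P=1 W=1 U=0 S=0
  ✗ PROTECTION_VIOLATION  [4 reads]

TLB: [["0x60302610", "0x60"], ["0x8848341A", "0x6A"], ["0x4870381B", "0x75"], ["0x68302A05", "0x81"]]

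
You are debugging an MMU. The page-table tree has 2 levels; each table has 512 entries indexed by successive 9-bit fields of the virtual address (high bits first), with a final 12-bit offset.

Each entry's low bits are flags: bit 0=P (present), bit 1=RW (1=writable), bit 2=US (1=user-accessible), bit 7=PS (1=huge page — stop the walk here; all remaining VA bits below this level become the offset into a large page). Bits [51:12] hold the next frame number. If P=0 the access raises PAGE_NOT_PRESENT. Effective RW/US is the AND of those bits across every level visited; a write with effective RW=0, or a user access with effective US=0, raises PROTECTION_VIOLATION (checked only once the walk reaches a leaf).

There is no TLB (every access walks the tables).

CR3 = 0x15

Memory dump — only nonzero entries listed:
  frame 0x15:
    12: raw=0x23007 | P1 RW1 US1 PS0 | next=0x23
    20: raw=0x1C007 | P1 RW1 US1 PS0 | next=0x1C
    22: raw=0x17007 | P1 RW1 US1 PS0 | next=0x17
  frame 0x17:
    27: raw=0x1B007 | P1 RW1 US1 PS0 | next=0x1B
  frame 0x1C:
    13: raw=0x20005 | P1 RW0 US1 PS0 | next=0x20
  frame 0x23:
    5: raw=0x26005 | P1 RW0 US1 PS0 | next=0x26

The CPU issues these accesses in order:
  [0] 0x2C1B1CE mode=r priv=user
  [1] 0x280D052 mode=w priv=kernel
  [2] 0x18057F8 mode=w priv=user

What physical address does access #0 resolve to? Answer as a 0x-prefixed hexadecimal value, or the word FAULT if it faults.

Walk each access:
#0 VA=0x2C1B1CE (r,user):
  lvl0: tbl 0x15, slot 22 ⇒ 0x17007 (P1/RW1/US1/PS0)
  lvl1: tbl 0x17, slot 27 ⇒ 0x1B007 (P1/RW1/US1/PS0)
  ⇒ phys 0x1B1CE  [2 reads]
#1 VA=0x280D052 (w,kernel):
  lvl0: tbl 0x15, slot 20 ⇒ 0x1C007 (P1/RW1/US1/PS0)
  lvl1: tbl 0x1C, slot 13 ⇒ 0x20005 (P1/RW0/US1/PS0)
  ⇒ fault: PROTECTION_VIOLATION  — 2 lookups
#2 VA=0x18057F8 (w,user):
  lvl0: tbl 0x15, slot 12 ⇒ 0x23007 (P1/RW1/US1/PS0)
  lvl1: tbl 0x23, slot 5 ⇒ 0x26005 (P1/RW0/US1/PS0)
  ⇒ fault: PROTECTION_VIOLATION  — 2 lookups

Access #0 PA: 0x1B1CE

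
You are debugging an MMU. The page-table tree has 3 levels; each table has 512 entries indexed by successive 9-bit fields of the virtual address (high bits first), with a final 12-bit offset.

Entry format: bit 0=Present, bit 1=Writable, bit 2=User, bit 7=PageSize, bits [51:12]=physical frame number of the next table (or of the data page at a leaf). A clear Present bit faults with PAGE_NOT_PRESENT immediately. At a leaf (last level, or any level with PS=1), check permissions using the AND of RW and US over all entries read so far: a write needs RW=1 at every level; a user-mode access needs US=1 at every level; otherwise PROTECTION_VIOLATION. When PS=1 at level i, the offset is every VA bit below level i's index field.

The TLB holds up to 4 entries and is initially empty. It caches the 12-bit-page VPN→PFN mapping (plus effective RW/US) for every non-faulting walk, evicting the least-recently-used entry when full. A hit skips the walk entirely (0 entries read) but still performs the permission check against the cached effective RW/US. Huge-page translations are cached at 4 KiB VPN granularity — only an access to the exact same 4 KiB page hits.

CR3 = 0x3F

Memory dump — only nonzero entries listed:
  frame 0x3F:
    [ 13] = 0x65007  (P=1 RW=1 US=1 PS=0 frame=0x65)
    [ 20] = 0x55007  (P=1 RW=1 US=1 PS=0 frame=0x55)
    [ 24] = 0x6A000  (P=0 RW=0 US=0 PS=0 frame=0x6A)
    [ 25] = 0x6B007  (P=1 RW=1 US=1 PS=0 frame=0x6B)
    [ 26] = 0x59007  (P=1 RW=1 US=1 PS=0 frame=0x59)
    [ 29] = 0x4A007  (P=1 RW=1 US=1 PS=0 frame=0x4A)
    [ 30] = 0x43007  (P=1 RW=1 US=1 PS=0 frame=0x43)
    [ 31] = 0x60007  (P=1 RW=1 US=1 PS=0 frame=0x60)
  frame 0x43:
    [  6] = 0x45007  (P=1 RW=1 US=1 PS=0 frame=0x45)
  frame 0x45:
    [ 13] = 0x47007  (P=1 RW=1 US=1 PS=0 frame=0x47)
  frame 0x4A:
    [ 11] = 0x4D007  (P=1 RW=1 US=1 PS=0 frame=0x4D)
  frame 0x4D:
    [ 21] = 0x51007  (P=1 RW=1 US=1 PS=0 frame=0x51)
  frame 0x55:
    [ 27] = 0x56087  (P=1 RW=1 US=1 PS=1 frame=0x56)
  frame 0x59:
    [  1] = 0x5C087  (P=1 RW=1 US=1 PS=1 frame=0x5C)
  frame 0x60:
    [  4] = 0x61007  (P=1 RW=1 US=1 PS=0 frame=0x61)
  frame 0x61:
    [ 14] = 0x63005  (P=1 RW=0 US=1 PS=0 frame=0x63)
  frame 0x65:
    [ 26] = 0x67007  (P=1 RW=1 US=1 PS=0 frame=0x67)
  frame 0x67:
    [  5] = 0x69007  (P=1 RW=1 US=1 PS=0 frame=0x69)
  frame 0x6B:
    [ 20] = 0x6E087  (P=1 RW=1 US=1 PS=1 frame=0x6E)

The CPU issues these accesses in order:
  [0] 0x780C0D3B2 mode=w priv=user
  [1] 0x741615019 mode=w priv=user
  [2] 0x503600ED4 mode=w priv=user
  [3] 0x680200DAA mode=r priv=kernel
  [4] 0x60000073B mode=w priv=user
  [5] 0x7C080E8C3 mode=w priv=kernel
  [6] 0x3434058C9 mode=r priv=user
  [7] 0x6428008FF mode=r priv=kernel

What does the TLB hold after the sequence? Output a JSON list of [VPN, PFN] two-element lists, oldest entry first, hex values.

Trace:
#0 VA=0x780C0D3B2 (w,user):
  L0: frame=0x3F idx=30 entry=0x43007 [P=1 RW=1 US=1 PS=0]
  L1: frame=0x43 idx=6 entry=0x45007 [P=1 RW=1 US=1 PS=0]
  L2: frame=0x45 idx=13 entry=0x47007 [P=1 RW=1 US=1 PS=0]
  ✓ 0x473B2  — 3 lookups
#1 VA=0x741615019 (w,user):
  L0: frame=0x3F idx=29 entry=0x4A007 [P=1 RW=1 US=1 PS=0]
  L1: frame=0x4A idx=11 entry=0x4D007 [P=1 RW=1 US=1 PS=0]
  L2: frame=0x4D idx=21 entry=0x51007 [P=1 RW=1 US=1 PS=0]
  ✓ 0x51019  — 3 lookups
#2 VA=0x503600ED4 (w,user):
  L0: frame=0x3F idx=20 entry=0x55007 [P=1 RW=1 US=1 PS=0]
  L1: frame=0x55 idx=27 entry=0x56087 [P=1 RW=1 US=1 PS=1]
  ✓ 0x56ED4 (huge @L1)  — 2 lookups
#3 VA=0x680200DAA (r,kernel):
  L0: frame=0x3F idx=26 entry=0x59007 [P=1 RW=1 US=1 PS=0]
  L1: frame=0x59 idx=1 entry=0x5C087 [P=1 RW=1 US=1 PS=1]
  ✓ 0x5CDAA (huge @L1)  — 2 lookups
#4 VA=0x60000073B (w,user):
  L0: frame=0x3F idx=24 entry=0x6A000 [P=0 RW=0 US=0 PS=0]
  ✗ PAGE_NOT_PRESENT  [1 reads]
#5 VA=0x7C080E8C3 (w,kernel):
  L0: frame=0x3F idx=31 entry=0x60007 [P=1 RW=1 US=1 PS=0]
  L1: frame=0x60 idx=4 entry=0x61007 [P=1 RW=1 US=1 PS=0]
  L2: frame=0x61 idx=14 entry=0x63005 [P=1 RW=0 US=1 PS=0]
  ✗ PROTECTION_VIOLATION  [3 reads]
#6 VA=0x3434058C9 (r,user):
  L0: frame=0x3F idx=13 entry=0x65007 [P=1 RW=1 US=1 PS=0]
  L1: frame=0x65 idx=26 entry=0x67007 [P=1 RW=1 US=1 PS=0]
  L2: frame=0x67 idx=5 entry=0x69007 [P=1 RW=1 US=1 PS=0]
  ✓ 0x698C9  — 3 lookups
#7 VA=0x6428008FF (r,kernel):
  L0: frame=0x3F idx=25 entry=0x6B007 [P=1 RW=1 US=1 PS=0]
  L1: frame=0x6B idx=20 entry=0x6E087 [P=1 RW=1 US=1 PS=1]
  ✓ 0x6E8FF (huge @L1)  — 2 lookups

TLB: [["0x503600", "0x56"], ["0x680200", "0x5C"], ["0x343405", "0x69"], ["0x642800", "0x6E"]]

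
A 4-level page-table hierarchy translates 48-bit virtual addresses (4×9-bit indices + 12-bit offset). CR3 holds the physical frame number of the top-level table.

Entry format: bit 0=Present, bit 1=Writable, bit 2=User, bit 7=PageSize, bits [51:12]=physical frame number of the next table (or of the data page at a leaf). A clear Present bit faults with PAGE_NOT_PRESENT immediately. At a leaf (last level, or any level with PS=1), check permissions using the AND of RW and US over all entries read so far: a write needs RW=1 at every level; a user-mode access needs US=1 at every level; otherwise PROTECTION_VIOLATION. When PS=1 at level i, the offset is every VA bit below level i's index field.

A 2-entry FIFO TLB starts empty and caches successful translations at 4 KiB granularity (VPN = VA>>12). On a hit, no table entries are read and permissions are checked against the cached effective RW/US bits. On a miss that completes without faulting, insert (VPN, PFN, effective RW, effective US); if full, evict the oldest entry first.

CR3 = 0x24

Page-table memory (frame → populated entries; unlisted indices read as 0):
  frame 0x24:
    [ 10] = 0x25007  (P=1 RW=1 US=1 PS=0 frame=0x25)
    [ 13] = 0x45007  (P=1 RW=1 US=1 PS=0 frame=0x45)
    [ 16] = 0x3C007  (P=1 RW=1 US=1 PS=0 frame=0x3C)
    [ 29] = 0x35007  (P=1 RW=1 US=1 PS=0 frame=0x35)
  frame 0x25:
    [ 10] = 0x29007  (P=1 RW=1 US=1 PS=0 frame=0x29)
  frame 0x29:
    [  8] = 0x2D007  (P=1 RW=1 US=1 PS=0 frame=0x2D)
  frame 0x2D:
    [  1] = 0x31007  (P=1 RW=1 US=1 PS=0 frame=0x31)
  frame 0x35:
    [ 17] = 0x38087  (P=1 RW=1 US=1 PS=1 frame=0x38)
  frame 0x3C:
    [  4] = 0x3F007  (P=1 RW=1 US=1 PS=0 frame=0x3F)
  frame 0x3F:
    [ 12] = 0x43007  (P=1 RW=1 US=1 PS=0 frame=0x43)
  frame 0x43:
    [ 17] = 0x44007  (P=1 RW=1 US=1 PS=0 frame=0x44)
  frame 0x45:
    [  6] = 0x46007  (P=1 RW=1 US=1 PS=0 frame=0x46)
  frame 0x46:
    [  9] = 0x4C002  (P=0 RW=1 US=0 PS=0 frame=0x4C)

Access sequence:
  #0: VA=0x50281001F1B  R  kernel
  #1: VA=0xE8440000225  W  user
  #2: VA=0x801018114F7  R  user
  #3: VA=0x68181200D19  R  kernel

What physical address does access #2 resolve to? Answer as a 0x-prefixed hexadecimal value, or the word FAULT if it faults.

Walk each access:
#0 VA=0x50281001F1B (r,kernel):
  lvl0: tbl 0x24, slot 10 ⇒ 0x25007 (P1/RW1/US1/PS0)
  lvl1: tbl 0x25, slot 10 ⇒ 0x29007 (P1/RW1/US1/PS0)
  lvl2: tbl 0x29, slot 8 ⇒ 0x2D007 (P1/RW1/US1/PS0)
  lvl3: tbl 0x2D, slot 1 ⇒ 0x31007 (P1/RW1/US1/PS0)
  → PA=0x31F1B  (4 entries read)
#1 VA=0xE8440000225 (w,user):
  lvl0: tbl 0x24, slot 29 ⇒ 0x35007 (P1/RW1/US1/PS0)
  lvl1: tbl 0x35, slot 17 ⇒ 0x38087 (P1/RW1/US1/PS1)
  → PA=0x38225 (huge @L1)  (2 entries read)
#2 VA=0x801018114F7 (r,user):
  lvl0: tbl 0x24, slot 16 ⇒ 0x3C007 (P1/RW1/US1/PS0)
  lvl1: tbl 0x3C, slot 4 ⇒ 0x3F007 (P1/RW1/US1/PS0)
  lvl2: tbl 0x3F, slot 12 ⇒ 0x43007 (P1/RW1/US1/PS0)
  lvl3: tbl 0x43, slot 17 ⇒ 0x44007 (P1/RW1/US1/PS0)
  → PA=0x444F7  (4 entries read)
#3 VA=0x68181200D19 (r,kernel):
  lvl0: tbl 0x24, slot 13 ⇒ 0x45007 (P1/RW1/US1/PS0)
  lvl1: tbl 0x45, slot 6 ⇒ 0x46007 (P1/RW1/US1/PS0)
  lvl2: tbl 0x46, slot 9 ⇒ 0x4C002 (P0/RW1/US0/PS0)
  ⇒ fault: PAGE_NOT_PRESENT  — 3 lookups

Access #2 PA: 0x444F7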